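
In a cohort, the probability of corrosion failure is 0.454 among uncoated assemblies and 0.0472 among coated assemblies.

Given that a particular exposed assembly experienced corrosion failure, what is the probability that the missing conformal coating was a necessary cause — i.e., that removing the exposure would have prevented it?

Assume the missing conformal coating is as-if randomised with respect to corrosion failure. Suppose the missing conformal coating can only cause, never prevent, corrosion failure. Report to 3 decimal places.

Let p₁ = 0.454, p₀ = 0.0472.
Under exogeneity and monotonicity, PN = (p₁ − p₀) / p₁.
PN = (0.454 − 0.0472) / 0.454 = 0.4068 / 0.454 ≈ 0.8960

PN ≈ 0.896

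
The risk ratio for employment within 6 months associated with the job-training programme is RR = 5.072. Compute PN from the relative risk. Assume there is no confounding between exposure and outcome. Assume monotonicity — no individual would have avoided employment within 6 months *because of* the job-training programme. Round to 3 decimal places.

PN ≈ 0.803

Under exogeneity and monotonicity, PN = (RR − 1) / RR = 1 − 1/RR.
PN = (5.072 − 1) / 5.072 = 4.072 / 5.072 ≈ 0.8028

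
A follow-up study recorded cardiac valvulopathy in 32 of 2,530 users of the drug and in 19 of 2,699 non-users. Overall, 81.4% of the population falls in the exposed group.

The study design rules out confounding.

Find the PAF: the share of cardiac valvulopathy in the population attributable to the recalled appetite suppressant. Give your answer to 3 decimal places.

p₁ = P(outcome | exposed) = 32/2530 = 0.012648
p₀ = P(outcome | unexposed) = 19/2699 = 0.0070396
Overall risk P(Y=1) = π·p₁ + (1−π)·p₀ = 0.814×0.012648 + 0.186×0.0070396 = 0.011605.
Under exogeneity, PAF = [P(Y=1) − p₀] / P(Y=1).
PAF = (0.011605 − 0.0070396) / 0.011605 ≈ 0.3934

PAF ≈ 0.393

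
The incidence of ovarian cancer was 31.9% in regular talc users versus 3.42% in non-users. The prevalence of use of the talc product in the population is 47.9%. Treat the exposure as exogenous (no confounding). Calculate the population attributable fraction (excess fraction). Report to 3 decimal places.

PAF ≈ 0.800

p₁ = 0.319, p₀ = 0.0342.
Overall risk P(Y=1) = π·p₁ + (1−π)·p₀ = 0.479×0.319 + 0.521×0.0342 = 0.17062.
Under exogeneity, PAF = [P(Y=1) − p₀] / P(Y=1).
PAF = (0.17062 − 0.0342) / 0.17062 ≈ 0.7996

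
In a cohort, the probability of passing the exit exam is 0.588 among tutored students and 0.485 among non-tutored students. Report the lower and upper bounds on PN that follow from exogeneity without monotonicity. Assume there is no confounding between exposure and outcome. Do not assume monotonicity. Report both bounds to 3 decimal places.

0.175 ≤ PN ≤ 0.876

Let p₁ = 0.588, p₀ = 0.485.
Under exogeneity alone the bounds on PN are max{0,(p₁−p₀)/p₁} ≤ PN ≤ min{1,(1−p₀)/p₁}.
  lower = (p₁ − p₀)/p₁ = 0.103 / 0.588 ≈ 0.1752
  upper = min{1, (1 − p₀)/p₁} = 0.515 / 0.588 ≈ 0.8759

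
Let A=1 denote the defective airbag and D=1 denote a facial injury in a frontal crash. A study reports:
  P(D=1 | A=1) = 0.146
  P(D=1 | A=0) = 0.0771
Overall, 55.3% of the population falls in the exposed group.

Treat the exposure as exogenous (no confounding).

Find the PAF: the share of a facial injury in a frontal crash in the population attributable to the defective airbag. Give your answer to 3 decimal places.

PAF ≈ 0.331

Let p₁ = 0.146, p₀ = 0.0771.
Overall risk P(Y=1) = π·p₁ + (1−π)·p₀ = 0.553×0.146 + 0.447×0.0771 = 0.1152.
Under exogeneity, PAF = [P(Y=1) − p₀] / P(Y=1).
PAF = (0.1152 − 0.0771) / 0.1152 ≈ 0.3307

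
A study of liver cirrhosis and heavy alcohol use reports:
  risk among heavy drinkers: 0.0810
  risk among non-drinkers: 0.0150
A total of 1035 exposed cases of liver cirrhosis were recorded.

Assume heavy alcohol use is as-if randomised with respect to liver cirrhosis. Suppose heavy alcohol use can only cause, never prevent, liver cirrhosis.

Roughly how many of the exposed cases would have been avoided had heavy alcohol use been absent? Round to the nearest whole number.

Let p₁ = 0.081, p₀ = 0.015.
PN = (p₁ − p₀)/p₁ = (0.081 − 0.015) / 0.081 ≈ 0.81481.
Attributable cases ≈ PN × (exposed cases) = 0.81481 × 1035 ≈ 843.33.

about 843 cases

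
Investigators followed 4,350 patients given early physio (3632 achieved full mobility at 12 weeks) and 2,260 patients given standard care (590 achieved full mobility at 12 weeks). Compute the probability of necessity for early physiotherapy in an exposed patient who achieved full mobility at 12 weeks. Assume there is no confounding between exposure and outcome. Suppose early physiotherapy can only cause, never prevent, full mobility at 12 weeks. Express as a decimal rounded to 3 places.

PN ≈ 0.687

p₁ = P(outcome | exposed) = 3632/4350 = 0.83494
p₀ = P(outcome | unexposed) = 590/2260 = 0.26106
Under exogeneity and monotonicity, PN = (p₁ − p₀) / p₁.
PN = (0.83494 − 0.26106) / 0.83494 = 0.57388 / 0.83494 ≈ 0.6873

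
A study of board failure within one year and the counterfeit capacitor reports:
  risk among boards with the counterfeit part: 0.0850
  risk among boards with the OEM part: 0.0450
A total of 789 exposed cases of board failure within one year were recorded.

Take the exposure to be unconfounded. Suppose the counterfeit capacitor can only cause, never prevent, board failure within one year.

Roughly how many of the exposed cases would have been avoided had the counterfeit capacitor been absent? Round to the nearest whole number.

about 371 cases

Let p₁ = 0.085, p₀ = 0.045.
PN = (p₁ − p₀)/p₁ = (0.085 − 0.045) / 0.085 ≈ 0.47059.
Attributable cases ≈ PN × (exposed cases) = 0.47059 × 789 ≈ 371.29.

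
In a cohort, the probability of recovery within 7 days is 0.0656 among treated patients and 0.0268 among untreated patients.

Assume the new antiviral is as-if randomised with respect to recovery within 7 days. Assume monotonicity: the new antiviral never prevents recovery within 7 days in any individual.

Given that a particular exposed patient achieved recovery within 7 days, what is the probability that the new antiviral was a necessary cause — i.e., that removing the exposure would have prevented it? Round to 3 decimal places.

PN ≈ 0.591

Let p₁ = 0.0656, p₀ = 0.0268.
Under exogeneity and monotonicity, PN = (p₁ − p₀) / p₁.
PN = (0.0656 − 0.0268) / 0.0656 = 0.0388 / 0.0656 ≈ 0.5915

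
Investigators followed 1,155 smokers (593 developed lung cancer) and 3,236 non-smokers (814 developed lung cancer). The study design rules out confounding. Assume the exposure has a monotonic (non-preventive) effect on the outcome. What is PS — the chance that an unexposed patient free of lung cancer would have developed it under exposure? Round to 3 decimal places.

PS ≈ 0.350

p₁ = P(outcome | exposed) = 593/1155 = 0.51342
p₀ = P(outcome | unexposed) = 814/3236 = 0.25155
Under exogeneity and monotonicity, PS = (p₁ − p₀) / (1 − p₀).
PS = (0.51342 − 0.25155) / (1 − 0.25155) = 0.26187 / 0.74845 ≈ 0.3499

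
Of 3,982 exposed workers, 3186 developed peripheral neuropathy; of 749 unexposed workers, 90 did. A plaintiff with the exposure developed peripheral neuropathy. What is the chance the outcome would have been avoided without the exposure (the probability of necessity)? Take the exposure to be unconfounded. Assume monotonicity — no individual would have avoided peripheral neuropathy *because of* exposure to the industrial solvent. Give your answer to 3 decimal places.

p₁ = P(outcome | exposed) = 3186/3982 = 0.8001
p₀ = P(outcome | unexposed) = 90/749 = 0.12016
Under exogeneity and monotonicity, PN = (p₁ − p₀) / p₁.
PN = (0.8001 − 0.12016) / 0.8001 = 0.67994 / 0.8001 ≈ 0.8498

PN ≈ 0.850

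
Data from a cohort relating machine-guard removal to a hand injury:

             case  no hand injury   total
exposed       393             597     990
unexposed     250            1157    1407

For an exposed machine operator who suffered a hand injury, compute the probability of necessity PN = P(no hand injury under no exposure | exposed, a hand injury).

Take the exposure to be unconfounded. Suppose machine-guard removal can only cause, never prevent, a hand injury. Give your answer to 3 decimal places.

PN ≈ 0.552

p₁ = P(outcome | exposed) = 393/990 = 0.39697
p₀ = P(outcome | unexposed) = 250/1407 = 0.17768
Under exogeneity and monotonicity, PN = (p₁ − p₀)/p₁.
PN = (0.39697 − 0.17768) / 0.39697 ≈ 0.5524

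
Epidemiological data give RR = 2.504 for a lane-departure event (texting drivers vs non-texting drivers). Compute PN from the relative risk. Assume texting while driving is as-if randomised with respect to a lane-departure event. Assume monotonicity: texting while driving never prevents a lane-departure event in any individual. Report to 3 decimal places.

PN ≈ 0.601

Under exogeneity and monotonicity, PN = (RR − 1) / RR = 1 − 1/RR.
PN = (2.504 − 1) / 2.504 = 1.504 / 2.504 ≈ 0.6006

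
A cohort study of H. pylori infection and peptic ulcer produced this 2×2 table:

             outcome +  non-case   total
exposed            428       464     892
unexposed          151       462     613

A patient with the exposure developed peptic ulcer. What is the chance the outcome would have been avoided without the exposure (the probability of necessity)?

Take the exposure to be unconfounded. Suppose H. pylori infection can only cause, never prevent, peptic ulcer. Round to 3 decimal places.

p₁ = P(outcome | exposed) = 428/892 = 0.47982
p₀ = P(outcome | unexposed) = 151/613 = 0.24633
Under exogeneity and monotonicity, PN = (p₁ − p₀)/p₁.
PN = (0.47982 − 0.24633) / 0.47982 ≈ 0.4866

PN ≈ 0.487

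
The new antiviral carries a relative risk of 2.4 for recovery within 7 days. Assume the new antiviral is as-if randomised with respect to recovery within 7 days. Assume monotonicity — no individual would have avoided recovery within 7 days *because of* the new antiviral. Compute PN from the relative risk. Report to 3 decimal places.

PN ≈ 0.583

Under exogeneity and monotonicity, PN = (RR − 1) / RR = 1 − 1/RR.
PN = (2.4 − 1) / 2.4 = 1.4 / 2.4 ≈ 0.5833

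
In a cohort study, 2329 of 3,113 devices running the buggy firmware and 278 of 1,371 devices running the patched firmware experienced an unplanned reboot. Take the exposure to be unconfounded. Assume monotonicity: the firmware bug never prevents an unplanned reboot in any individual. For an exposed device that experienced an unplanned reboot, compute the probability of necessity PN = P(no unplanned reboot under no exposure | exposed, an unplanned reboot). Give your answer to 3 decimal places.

PN ≈ 0.729

p₁ = P(outcome | exposed) = 2329/3113 = 0.74815
p₀ = P(outcome | unexposed) = 278/1371 = 0.20277
Under exogeneity and monotonicity, PN = (p₁ − p₀) / p₁.
PN = (0.74815 − 0.20277) / 0.74815 = 0.54538 / 0.74815 ≈ 0.7290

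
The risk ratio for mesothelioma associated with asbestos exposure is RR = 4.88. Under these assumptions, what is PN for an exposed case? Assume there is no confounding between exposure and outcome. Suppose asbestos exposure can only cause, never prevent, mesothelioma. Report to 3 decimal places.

Under exogeneity and monotonicity, PN = (RR − 1) / RR = 1 − 1/RR.
PN = (4.88 − 1) / 4.88 = 3.88 / 4.88 ≈ 0.7951

PN ≈ 0.795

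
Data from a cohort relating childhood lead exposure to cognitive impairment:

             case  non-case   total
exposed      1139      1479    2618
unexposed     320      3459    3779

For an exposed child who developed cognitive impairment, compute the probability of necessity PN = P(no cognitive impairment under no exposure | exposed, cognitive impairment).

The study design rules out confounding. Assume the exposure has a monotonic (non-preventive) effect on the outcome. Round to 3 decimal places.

p₁ = P(outcome | exposed) = 1139/2618 = 0.43506
p₀ = P(outcome | unexposed) = 320/3779 = 0.084678
Under exogeneity and monotonicity, PN = (p₁ − p₀) / p₁.
PN = (0.43506 − 0.084678) / 0.43506 = 0.35039 / 0.43506 ≈ 0.8054

PN ≈ 0.805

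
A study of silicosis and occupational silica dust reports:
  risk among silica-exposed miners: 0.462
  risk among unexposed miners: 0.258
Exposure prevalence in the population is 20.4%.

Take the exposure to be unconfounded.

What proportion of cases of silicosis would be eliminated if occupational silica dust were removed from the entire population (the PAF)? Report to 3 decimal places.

Let p₁ = 0.462, p₀ = 0.258.
Overall risk P(Y=1) = π·p₁ + (1−π)·p₀ = 0.204×0.462 + 0.796×0.258 = 0.29962.
Under exogeneity, PAF = [P(Y=1) − p₀] / P(Y=1).
PAF = (0.29962 − 0.258) / 0.29962 ≈ 0.1389

PAF ≈ 0.139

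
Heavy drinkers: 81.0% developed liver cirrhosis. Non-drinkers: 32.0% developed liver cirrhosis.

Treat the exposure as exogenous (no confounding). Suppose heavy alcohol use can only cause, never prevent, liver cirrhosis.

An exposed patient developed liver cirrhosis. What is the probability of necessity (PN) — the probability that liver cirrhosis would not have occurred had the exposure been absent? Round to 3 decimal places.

p₁ = 0.81, p₀ = 0.32.
Under exogeneity and monotonicity, PN = (p₁ − p₀) / p₁.
PN = (0.81 − 0.32) / 0.81 = 0.49 / 0.81 ≈ 0.6049

PN ≈ 0.605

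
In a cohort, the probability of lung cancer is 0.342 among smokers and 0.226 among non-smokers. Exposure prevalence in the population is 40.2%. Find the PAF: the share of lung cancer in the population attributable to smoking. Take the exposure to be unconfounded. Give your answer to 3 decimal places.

PAF ≈ 0.171

Let p₁ = 0.342, p₀ = 0.226.
Overall risk P(Y=1) = π·p₁ + (1−π)·p₀ = 0.402×0.342 + 0.598×0.226 = 0.27263.
Under exogeneity, PAF = [P(Y=1) − p₀] / P(Y=1).
PAF = (0.27263 − 0.226) / 0.27263 ≈ 0.1710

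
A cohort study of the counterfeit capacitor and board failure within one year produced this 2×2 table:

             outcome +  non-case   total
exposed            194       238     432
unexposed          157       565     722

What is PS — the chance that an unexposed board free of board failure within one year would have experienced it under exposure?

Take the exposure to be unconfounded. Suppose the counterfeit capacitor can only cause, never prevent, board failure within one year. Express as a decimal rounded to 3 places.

PS ≈ 0.296

p₁ = P(outcome | exposed) = 194/432 = 0.44907
p₀ = P(outcome | unexposed) = 157/722 = 0.21745
Under exogeneity and monotonicity, PS = (p₁ − p₀) / (1 − p₀).
PS = (0.44907 − 0.21745) / (1 − 0.21745) = 0.23162 / 0.78255 ≈ 0.2960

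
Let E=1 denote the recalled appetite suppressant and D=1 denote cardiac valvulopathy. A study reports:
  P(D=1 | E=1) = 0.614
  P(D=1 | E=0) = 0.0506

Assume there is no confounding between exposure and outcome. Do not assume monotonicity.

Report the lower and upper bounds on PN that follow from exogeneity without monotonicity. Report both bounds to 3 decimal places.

0.918 ≤ PN ≤ 1.000

Let p₁ = 0.614, p₀ = 0.0506.
Under exogeneity alone the bounds on PN are max{0,(p₁−p₀)/p₁} ≤ PN ≤ min{1,(1−p₀)/p₁}.
  lower = (p₁ − p₀)/p₁ = 0.5634 / 0.614 ≈ 0.9176
  upper = min{1, (1 − p₀)/p₁} = 0.9494 / 0.614 ≈ 1.5463 → capped at 1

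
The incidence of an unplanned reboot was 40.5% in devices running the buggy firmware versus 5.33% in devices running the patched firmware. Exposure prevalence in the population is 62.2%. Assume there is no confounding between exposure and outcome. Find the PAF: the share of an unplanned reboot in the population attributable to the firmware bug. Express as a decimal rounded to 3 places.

PAF ≈ 0.804

p₁ = 0.405, p₀ = 0.0533.
Overall risk P(Y=1) = π·p₁ + (1−π)·p₀ = 0.622×0.405 + 0.378×0.0533 = 0.27206.
Under exogeneity, PAF = [P(Y=1) − p₀] / P(Y=1).
PAF = (0.27206 − 0.0533) / 0.27206 ≈ 0.8041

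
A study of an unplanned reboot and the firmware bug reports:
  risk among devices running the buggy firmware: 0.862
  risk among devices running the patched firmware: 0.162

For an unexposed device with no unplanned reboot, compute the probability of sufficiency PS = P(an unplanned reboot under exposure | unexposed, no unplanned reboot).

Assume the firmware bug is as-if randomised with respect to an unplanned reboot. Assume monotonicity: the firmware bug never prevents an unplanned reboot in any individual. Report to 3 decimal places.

PS ≈ 0.835

Let p₁ = 0.862, p₀ = 0.162.
Under exogeneity and monotonicity, PS = (p₁ − p₀) / (1 − p₀).
PS = (0.862 − 0.162) / (1 − 0.162) = 0.7 / 0.838 ≈ 0.8353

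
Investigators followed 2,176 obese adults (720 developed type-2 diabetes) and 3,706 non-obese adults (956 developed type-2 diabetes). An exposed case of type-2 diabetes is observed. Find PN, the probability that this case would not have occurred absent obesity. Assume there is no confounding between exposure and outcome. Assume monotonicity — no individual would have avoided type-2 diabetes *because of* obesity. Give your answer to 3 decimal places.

p₁ = P(outcome | exposed) = 720/2176 = 0.33088
p₀ = P(outcome | unexposed) = 956/3706 = 0.25796
Under exogeneity and monotonicity, PN = (p₁ − p₀) / p₁.
PN = (0.33088 − 0.25796) / 0.33088 = 0.072922 / 0.33088 ≈ 0.2204

PN ≈ 0.220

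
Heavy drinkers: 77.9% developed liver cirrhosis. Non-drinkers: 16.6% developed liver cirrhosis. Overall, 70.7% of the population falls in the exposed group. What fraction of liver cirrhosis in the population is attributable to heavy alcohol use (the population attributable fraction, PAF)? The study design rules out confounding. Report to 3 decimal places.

PAF ≈ 0.723

p₁ = 0.779, p₀ = 0.166.
Overall risk P(Y=1) = π·p₁ + (1−π)·p₀ = 0.707×0.779 + 0.293×0.166 = 0.59939.
Under exogeneity, PAF = [P(Y=1) − p₀] / P(Y=1).
PAF = (0.59939 − 0.166) / 0.59939 ≈ 0.7231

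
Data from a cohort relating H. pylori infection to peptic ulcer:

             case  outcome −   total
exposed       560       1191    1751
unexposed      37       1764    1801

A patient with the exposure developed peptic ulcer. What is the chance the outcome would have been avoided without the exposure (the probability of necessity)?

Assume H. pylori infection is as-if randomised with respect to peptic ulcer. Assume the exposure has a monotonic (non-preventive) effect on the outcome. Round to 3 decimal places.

PN ≈ 0.936

p₁ = P(outcome | exposed) = 560/1751 = 0.31982
p₀ = P(outcome | unexposed) = 37/1801 = 0.020544
Under exogeneity and monotonicity, PN = (p₁ − p₀)/p₁.
PN = (0.31982 − 0.020544) / 0.31982 ≈ 0.9358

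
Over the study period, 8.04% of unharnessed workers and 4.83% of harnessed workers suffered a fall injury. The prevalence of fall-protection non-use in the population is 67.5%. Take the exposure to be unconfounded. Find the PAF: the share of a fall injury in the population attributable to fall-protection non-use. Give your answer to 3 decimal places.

p₁ = 0.0804, p₀ = 0.0483.
Overall risk P(Y=1) = π·p₁ + (1−π)·p₀ = 0.675×0.0804 + 0.325×0.0483 = 0.069967.
Under exogeneity, PAF = [P(Y=1) − p₀] / P(Y=1).
PAF = (0.069967 − 0.0483) / 0.069967 ≈ 0.3097

PAF ≈ 0.310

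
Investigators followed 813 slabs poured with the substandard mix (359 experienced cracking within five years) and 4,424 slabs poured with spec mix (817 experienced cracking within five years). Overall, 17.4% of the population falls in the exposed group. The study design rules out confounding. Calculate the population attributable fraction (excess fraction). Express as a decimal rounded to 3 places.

p₁ = P(outcome | exposed) = 359/813 = 0.44157
p₀ = P(outcome | unexposed) = 817/4424 = 0.18467
Overall risk P(Y=1) = π·p₁ + (1−π)·p₀ = 0.174×0.44157 + 0.826×0.18467 = 0.22938.
Under exogeneity, PAF = [P(Y=1) − p₀] / P(Y=1).
PAF = (0.22938 − 0.18467) / 0.22938 ≈ 0.1949

PAF ≈ 0.195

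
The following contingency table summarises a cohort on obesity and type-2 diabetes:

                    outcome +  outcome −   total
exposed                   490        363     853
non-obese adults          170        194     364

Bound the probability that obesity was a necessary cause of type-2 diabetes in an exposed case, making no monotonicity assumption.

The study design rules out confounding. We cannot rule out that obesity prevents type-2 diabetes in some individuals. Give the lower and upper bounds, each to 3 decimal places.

p₁ = P(outcome | exposed) = 490/853 = 0.57444
p₀ = P(outcome | unexposed) = 170/364 = 0.46703
Under exogeneity alone the bounds on PN are max{0,(p₁−p₀)/p₁} ≤ PN ≤ min{1,(1−p₀)/p₁}.
  lower = (p₁ − p₀)/p₁ = 0.10741 / 0.57444 ≈ 0.1870
  upper = min{1, (1 − p₀)/p₁} = 0.53297 / 0.57444 ≈ 0.9278

0.187 ≤ PN ≤ 0.928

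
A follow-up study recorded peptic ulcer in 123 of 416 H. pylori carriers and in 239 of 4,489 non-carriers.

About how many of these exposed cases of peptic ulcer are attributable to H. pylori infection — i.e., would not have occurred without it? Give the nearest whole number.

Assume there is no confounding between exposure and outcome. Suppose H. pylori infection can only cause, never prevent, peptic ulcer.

p₁ = P(outcome | exposed) = 123/416 = 0.29567
p₀ = P(outcome | unexposed) = 239/4489 = 0.053241
PN = (p₁ − p₀)/p₁ = (0.29567 − 0.053241) / 0.29567 ≈ 0.81993.
Attributable cases ≈ PN × (exposed cases) = 0.81993 × 123 ≈ 100.85.

about 101 cases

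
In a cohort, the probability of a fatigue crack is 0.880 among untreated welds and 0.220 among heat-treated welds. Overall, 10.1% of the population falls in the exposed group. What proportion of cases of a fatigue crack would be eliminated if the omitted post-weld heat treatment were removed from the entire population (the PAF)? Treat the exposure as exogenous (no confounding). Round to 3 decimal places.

PAF ≈ 0.233

Let p₁ = 0.88, p₀ = 0.22.
Overall risk P(Y=1) = π·p₁ + (1−π)·p₀ = 0.101×0.88 + 0.899×0.22 = 0.28666.
Under exogeneity, PAF = [P(Y=1) − p₀] / P(Y=1).
PAF = (0.28666 − 0.22) / 0.28666 ≈ 0.2325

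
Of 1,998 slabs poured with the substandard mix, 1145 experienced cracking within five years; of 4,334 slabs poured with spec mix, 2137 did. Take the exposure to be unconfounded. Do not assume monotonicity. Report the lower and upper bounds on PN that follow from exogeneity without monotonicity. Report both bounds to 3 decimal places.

0.140 ≤ PN ≤ 0.885

p₁ = P(outcome | exposed) = 1145/1998 = 0.57307
p₀ = P(outcome | unexposed) = 2137/4334 = 0.49308
Under exogeneity alone the bounds on PN are max{0,(p₁−p₀)/p₁} ≤ PN ≤ min{1,(1−p₀)/p₁}.
  lower = (p₁ − p₀)/p₁ = 0.079995 / 0.57307 ≈ 0.1396
  upper = min{1, (1 − p₀)/p₁} = 0.50692 / 0.57307 ≈ 0.8846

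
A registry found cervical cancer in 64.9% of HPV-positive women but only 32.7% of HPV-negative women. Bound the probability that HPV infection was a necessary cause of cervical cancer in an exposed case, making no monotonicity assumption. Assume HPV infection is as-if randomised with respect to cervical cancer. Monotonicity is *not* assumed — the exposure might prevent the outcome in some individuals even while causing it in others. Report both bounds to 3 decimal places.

0.496 ≤ PN ≤ 1.000

p₁ = 0.649, p₀ = 0.327.
Under exogeneity alone the bounds on PN are max{0,(p₁−p₀)/p₁} ≤ PN ≤ min{1,(1−p₀)/p₁}.
  lower = (p₁ − p₀)/p₁ = 0.322 / 0.649 ≈ 0.4961
  upper = min{1, (1 − p₀)/p₁} = 0.673 / 0.649 ≈ 1.0370 → capped at 1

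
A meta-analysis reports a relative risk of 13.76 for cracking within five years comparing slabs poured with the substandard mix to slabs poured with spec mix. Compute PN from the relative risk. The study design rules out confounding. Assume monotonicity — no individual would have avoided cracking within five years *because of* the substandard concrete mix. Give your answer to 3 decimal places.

Under exogeneity and monotonicity, PN = (RR − 1) / RR = 1 − 1/RR.
PN = (13.76 − 1) / 13.76 = 12.76 / 13.76 ≈ 0.9273

PN ≈ 0.927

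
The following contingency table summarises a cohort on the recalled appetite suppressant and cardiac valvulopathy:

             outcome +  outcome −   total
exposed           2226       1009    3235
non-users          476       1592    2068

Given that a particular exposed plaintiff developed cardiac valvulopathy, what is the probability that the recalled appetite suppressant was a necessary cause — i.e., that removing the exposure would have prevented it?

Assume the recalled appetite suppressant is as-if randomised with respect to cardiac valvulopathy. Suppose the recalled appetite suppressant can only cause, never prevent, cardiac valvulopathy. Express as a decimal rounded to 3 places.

PN ≈ 0.665

p₁ = P(outcome | exposed) = 2226/3235 = 0.6881
p₀ = P(outcome | unexposed) = 476/2068 = 0.23017
Under exogeneity and monotonicity, PN = (p₁ − p₀)/p₁.
PN = (0.6881 − 0.23017) / 0.6881 ≈ 0.6655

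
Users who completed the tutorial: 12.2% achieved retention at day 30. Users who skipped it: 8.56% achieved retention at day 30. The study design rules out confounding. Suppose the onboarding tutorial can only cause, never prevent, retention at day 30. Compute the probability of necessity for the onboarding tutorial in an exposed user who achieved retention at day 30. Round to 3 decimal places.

PN ≈ 0.298

p₁ = 0.122, p₀ = 0.0856.
Under exogeneity and monotonicity, PN = (p₁ − p₀) / p₁.
PN = (0.122 − 0.0856) / 0.122 = 0.0364 / 0.122 ≈ 0.2984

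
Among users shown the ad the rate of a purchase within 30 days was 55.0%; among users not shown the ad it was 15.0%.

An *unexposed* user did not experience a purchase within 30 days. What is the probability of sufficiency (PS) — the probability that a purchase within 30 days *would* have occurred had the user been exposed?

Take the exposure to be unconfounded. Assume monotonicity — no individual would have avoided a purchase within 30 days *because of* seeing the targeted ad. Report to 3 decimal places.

PS ≈ 0.471

p₁ = 0.55, p₀ = 0.15.
Under exogeneity and monotonicity, PS = (p₁ − p₀) / (1 − p₀).
PS = (0.55 − 0.15) / (1 − 0.15) = 0.4 / 0.85 ≈ 0.4706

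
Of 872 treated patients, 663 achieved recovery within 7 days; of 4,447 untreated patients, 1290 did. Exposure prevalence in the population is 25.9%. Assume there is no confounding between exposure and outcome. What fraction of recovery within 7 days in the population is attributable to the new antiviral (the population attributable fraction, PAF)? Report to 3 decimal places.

PAF ≈ 0.296

p₁ = P(outcome | exposed) = 663/872 = 0.76032
p₀ = P(outcome | unexposed) = 1290/4447 = 0.29008
Overall risk P(Y=1) = π·p₁ + (1−π)·p₀ = 0.259×0.76032 + 0.741×0.29008 = 0.41187.
Under exogeneity, PAF = [P(Y=1) − p₀] / P(Y=1).
PAF = (0.41187 − 0.29008) / 0.41187 ≈ 0.2957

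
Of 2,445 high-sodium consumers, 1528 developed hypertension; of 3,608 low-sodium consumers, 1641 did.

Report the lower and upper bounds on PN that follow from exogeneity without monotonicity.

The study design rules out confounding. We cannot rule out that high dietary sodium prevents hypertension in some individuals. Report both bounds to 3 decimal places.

p₁ = P(outcome | exposed) = 1528/2445 = 0.62495
p₀ = P(outcome | unexposed) = 1641/3608 = 0.45482
Under exogeneity alone the bounds on PN are max{0,(p₁−p₀)/p₁} ≤ PN ≤ min{1,(1−p₀)/p₁}.
  lower = (p₁ − p₀)/p₁ = 0.17013 / 0.62495 ≈ 0.2722
  upper = min{1, (1 − p₀)/p₁} = 0.54518 / 0.62495 ≈ 0.8724

0.272 ≤ PN ≤ 0.872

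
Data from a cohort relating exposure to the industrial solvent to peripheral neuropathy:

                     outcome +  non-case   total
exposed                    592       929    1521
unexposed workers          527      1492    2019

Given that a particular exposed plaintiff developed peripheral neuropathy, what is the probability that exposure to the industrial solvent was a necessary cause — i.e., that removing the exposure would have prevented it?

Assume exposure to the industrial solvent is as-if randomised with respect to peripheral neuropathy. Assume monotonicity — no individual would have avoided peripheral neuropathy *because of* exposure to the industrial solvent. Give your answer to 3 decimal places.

PN ≈ 0.329

p₁ = P(outcome | exposed) = 592/1521 = 0.38922
p₀ = P(outcome | unexposed) = 527/2019 = 0.26102
Under exogeneity and monotonicity, PN = (p₁ − p₀) / p₁.
PN = (0.38922 − 0.26102) / 0.38922 = 0.1282 / 0.38922 ≈ 0.3294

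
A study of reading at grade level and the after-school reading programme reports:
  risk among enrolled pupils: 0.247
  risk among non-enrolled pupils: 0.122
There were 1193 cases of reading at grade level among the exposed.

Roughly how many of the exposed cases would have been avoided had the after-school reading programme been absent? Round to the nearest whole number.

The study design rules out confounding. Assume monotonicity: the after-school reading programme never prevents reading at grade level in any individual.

Let p₁ = 0.247, p₀ = 0.122.
PN = (p₁ − p₀)/p₁ = (0.247 − 0.122) / 0.247 ≈ 0.50607.
Attributable cases ≈ PN × (exposed cases) = 0.50607 × 1193 ≈ 603.74.

about 604 cases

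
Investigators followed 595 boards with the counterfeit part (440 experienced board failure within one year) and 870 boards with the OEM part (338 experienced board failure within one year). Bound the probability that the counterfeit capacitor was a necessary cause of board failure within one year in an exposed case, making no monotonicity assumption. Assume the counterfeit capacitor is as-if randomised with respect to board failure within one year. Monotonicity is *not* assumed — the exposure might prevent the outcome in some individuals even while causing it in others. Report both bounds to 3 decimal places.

0.475 ≤ PN ≤ 0.827

p₁ = P(outcome | exposed) = 440/595 = 0.7395
p₀ = P(outcome | unexposed) = 338/870 = 0.38851
Under exogeneity alone the bounds on PN are max{0,(p₁−p₀)/p₁} ≤ PN ≤ min{1,(1−p₀)/p₁}.
  lower = (p₁ − p₀)/p₁ = 0.35099 / 0.7395 ≈ 0.4746
  upper = min{1, (1 − p₀)/p₁} = 0.61149 / 0.7395 ≈ 0.8269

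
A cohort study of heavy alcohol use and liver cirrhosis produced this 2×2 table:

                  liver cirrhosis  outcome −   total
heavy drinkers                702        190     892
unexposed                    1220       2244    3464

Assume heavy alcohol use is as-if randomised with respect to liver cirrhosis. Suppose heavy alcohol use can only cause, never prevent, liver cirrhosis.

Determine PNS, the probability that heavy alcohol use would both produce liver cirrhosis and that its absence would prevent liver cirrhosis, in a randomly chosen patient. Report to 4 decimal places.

PNS ≈ 0.4348

p₁ = P(outcome | exposed) = 702/892 = 0.787
p₀ = P(outcome | unexposed) = 1220/3464 = 0.35219
Under exogeneity and monotonicity, PNS = p₁ − p₀.
PNS = 0.787 − 0.35219 = 0.4348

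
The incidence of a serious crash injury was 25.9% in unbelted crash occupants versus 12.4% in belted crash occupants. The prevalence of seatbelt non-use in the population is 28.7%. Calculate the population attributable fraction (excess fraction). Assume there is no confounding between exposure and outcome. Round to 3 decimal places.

PAF ≈ 0.238

p₁ = 0.259, p₀ = 0.124.
Overall risk P(Y=1) = π·p₁ + (1−π)·p₀ = 0.287×0.259 + 0.713×0.124 = 0.16275.
Under exogeneity, PAF = [P(Y=1) − p₀] / P(Y=1).
PAF = (0.16275 − 0.124) / 0.16275 ≈ 0.2381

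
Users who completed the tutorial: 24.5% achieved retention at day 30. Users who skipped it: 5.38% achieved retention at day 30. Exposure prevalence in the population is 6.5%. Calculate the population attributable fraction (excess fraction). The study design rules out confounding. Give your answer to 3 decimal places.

p₁ = 0.245, p₀ = 0.0538.
Overall risk P(Y=1) = π·p₁ + (1−π)·p₀ = 0.065×0.245 + 0.935×0.0538 = 0.066228.
Under exogeneity, PAF = [P(Y=1) − p₀] / P(Y=1).
PAF = (0.066228 − 0.0538) / 0.066228 ≈ 0.1877

PAF ≈ 0.188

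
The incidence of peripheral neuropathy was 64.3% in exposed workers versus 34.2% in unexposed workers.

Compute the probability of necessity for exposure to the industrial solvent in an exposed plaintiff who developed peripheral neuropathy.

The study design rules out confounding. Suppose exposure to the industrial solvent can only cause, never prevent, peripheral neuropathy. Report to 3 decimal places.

PN ≈ 0.468

p₁ = 0.643, p₀ = 0.342.
Under exogeneity and monotonicity, PN = (p₁ − p₀) / p₁.
PN = (0.643 − 0.342) / 0.643 = 0.301 / 0.643 ≈ 0.4681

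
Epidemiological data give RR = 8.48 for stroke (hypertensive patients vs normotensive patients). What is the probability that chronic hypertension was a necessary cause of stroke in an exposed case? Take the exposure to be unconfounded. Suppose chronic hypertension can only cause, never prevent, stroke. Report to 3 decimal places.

PN ≈ 0.882

Under exogeneity and monotonicity, PN = (RR − 1) / RR = 1 − 1/RR.
PN = (8.48 − 1) / 8.48 = 7.48 / 8.48 ≈ 0.8821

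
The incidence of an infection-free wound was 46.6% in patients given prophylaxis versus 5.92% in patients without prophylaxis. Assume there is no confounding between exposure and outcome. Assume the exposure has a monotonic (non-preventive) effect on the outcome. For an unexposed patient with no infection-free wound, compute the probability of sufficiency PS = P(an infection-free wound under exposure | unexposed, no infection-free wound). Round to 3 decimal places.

p₁ = 0.466, p₀ = 0.0592.
Under exogeneity and monotonicity, PS = (p₁ − p₀) / (1 − p₀).
PS = (0.466 − 0.0592) / (1 − 0.0592) = 0.4068 / 0.9408 ≈ 0.4324

PS ≈ 0.432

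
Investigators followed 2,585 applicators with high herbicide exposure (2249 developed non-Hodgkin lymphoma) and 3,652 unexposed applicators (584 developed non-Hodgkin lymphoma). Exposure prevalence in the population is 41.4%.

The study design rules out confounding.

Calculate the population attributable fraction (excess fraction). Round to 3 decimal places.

p₁ = P(outcome | exposed) = 2249/2585 = 0.87002
p₀ = P(outcome | unexposed) = 584/3652 = 0.15991
Overall risk P(Y=1) = π·p₁ + (1−π)·p₀ = 0.414×0.87002 + 0.586×0.15991 = 0.4539.
Under exogeneity, PAF = [P(Y=1) − p₀] / P(Y=1).
PAF = (0.4539 − 0.15991) / 0.4539 ≈ 0.6477

PAF ≈ 0.648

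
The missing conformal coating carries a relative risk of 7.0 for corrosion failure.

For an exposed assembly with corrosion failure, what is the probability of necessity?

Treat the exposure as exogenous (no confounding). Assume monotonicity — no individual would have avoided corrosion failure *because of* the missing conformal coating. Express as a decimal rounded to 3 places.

PN ≈ 0.857

Under exogeneity and monotonicity, PN = (RR − 1) / RR = 1 − 1/RR.
PN = (7.0 − 1) / 7.0 = 6 / 7.0 ≈ 0.8571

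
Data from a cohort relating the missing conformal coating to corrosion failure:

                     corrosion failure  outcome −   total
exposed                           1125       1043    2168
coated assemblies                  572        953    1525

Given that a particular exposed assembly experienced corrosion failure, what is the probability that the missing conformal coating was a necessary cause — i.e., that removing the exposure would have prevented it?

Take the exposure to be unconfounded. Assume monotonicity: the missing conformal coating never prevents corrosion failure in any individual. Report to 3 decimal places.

p₁ = P(outcome | exposed) = 1125/2168 = 0.51891
p₀ = P(outcome | unexposed) = 572/1525 = 0.37508
Under exogeneity and monotonicity, PN = (p₁ − p₀)/p₁.
PN = (0.51891 − 0.37508) / 0.51891 ≈ 0.2772

PN ≈ 0.277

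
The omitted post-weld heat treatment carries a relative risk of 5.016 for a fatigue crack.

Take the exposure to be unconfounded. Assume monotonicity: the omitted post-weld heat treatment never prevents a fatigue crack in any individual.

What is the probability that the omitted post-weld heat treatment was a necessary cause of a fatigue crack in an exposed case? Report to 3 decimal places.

Under exogeneity and monotonicity, PN = (RR − 1) / RR = 1 − 1/RR.
PN = (5.016 − 1) / 5.016 = 4.016 / 5.016 ≈ 0.8006

PN ≈ 0.801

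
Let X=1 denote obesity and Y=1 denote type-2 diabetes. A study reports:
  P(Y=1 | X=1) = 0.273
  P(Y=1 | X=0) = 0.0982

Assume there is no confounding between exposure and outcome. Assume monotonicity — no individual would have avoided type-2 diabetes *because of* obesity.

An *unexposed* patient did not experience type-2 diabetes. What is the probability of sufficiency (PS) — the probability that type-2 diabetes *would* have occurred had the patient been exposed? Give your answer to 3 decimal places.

PS ≈ 0.194

Let p₁ = 0.273, p₀ = 0.0982.
Under exogeneity and monotonicity, PS = (p₁ − p₀) / (1 − p₀).
PS = (0.273 − 0.0982) / (1 − 0.0982) = 0.1748 / 0.9018 ≈ 0.1938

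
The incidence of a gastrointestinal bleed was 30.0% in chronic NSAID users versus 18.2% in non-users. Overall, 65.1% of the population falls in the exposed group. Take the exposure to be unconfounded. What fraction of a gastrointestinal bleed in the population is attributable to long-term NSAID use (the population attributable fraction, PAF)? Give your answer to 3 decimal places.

PAF ≈ 0.297

p₁ = 0.3, p₀ = 0.182.
Overall risk P(Y=1) = π·p₁ + (1−π)·p₀ = 0.651×0.3 + 0.349×0.182 = 0.25882.
Under exogeneity, PAF = [P(Y=1) − p₀] / P(Y=1).
PAF = (0.25882 − 0.182) / 0.25882 ≈ 0.2968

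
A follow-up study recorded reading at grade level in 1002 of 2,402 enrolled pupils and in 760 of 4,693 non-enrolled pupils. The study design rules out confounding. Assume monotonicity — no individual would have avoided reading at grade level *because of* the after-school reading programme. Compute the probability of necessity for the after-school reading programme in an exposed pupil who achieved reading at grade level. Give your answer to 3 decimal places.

p₁ = P(outcome | exposed) = 1002/2402 = 0.41715
p₀ = P(outcome | unexposed) = 760/4693 = 0.16194
Under exogeneity and monotonicity, PN = (p₁ − p₀) / p₁.
PN = (0.41715 − 0.16194) / 0.41715 = 0.25521 / 0.41715 ≈ 0.6118

PN ≈ 0.612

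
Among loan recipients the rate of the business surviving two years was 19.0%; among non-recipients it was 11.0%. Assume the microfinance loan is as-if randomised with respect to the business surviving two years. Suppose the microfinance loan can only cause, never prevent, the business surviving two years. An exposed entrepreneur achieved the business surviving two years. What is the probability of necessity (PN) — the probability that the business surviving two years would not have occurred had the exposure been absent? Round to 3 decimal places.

p₁ = 0.19, p₀ = 0.11.
Under exogeneity and monotonicity, PN = (p₁ − p₀) / p₁.
PN = (0.19 − 0.11) / 0.19 = 0.08 / 0.19 ≈ 0.4211

PN ≈ 0.421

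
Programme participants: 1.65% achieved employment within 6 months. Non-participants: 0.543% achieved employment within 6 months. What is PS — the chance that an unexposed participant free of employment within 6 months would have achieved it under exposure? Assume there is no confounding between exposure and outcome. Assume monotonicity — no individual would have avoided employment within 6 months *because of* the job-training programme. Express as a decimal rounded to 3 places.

p₁ = 0.0165, p₀ = 0.00543.
Under exogeneity and monotonicity, PS = (p₁ − p₀) / (1 − p₀).
PS = (0.0165 − 0.00543) / (1 − 0.00543) = 0.01107 / 0.99457 ≈ 0.0111

PS ≈ 0.011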